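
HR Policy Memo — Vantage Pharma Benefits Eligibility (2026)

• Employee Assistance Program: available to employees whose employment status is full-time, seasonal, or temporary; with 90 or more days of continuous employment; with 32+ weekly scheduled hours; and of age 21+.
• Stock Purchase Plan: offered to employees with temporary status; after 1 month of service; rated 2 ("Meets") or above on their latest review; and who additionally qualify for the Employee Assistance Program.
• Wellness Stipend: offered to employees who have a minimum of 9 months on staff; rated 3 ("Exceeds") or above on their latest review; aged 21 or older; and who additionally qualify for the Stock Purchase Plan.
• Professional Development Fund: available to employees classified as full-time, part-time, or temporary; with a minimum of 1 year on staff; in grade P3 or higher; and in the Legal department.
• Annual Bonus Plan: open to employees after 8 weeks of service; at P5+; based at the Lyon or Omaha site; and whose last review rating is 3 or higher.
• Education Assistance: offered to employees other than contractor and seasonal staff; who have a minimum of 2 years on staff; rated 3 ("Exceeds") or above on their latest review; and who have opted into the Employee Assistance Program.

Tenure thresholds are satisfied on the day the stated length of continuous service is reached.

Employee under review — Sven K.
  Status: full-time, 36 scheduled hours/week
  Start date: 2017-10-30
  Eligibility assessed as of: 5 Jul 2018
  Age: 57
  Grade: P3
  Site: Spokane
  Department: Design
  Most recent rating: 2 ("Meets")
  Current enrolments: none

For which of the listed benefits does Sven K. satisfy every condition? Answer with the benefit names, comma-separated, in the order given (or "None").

Employee Assistance Program

Service from 2017-10-30 to 5 Jul 2018: 248 days.
Employee Assistance Program — status full-time ✓; service 248 days ≥ 90 days ✓; 36 hrs/wk ≥ 32 ✓; age 57 ≥ 21 ✓ → eligible.
Stock Purchase Plan — status full-time ✗ (requires temporary) → not eligible.
Wellness Stipend — service 248 days < 9 months (≈270 days) ✗ → not eligible.
Professional Development Fund — status full-time ✓; service 248 days < 1 year (≈365 days) ✗ → not eligible.
Annual Bonus Plan — service 248 days ≥ 8 weeks (≈56 days) ✓; grade P3 < P5 ✗ → not eligible.
Education Assistance — status full-time ✓ (not excluded); service 248 days < 2 years (≈730 days) ✗ → not eligible.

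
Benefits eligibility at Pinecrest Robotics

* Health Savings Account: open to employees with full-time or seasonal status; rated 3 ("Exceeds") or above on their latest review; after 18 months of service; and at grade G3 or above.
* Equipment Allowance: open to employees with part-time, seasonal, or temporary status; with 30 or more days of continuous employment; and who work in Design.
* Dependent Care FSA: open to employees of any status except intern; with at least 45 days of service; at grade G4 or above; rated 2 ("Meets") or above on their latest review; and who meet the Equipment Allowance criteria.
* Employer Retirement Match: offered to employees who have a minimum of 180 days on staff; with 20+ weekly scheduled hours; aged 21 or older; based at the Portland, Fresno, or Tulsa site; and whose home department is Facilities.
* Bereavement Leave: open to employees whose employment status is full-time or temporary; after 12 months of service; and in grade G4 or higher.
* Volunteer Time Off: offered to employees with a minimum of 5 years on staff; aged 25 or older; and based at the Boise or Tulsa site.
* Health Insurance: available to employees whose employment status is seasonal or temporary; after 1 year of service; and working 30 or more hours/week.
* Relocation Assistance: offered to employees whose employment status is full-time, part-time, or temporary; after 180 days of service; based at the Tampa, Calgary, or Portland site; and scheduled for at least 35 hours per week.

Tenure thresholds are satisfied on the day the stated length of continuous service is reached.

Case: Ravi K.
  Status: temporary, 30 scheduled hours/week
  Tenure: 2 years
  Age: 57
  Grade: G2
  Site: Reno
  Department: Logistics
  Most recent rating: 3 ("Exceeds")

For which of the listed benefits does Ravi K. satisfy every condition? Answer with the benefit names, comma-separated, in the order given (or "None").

Health Insurance

Health Savings Account — status temporary ✗ (requires full-time or seasonal) → not eligible.
Equipment Allowance — status temporary ✓; service 2 years ≥ 30 days ✓; dept Logistics ✗ → not eligible.
Dependent Care FSA — status temporary ✓ (not excluded); service 2 years ≥ 45 days ✓; grade G2 < G4 ✗ → not eligible.
Employer Retirement Match — service 2 years ≥ 180 days ✓; 30 hrs/wk ≥ 20 ✓; age 57 ≥ 21 ✓; site Reno ✗ (not Portland, Fresno, or Tulsa) → not eligible.
Bereavement Leave — status temporary ✓; service 2 years ≥ 12 months (≈360 days) ✓; grade G2 < G4 ✗ → not eligible.
Volunteer Time Off — service 2 years < 5 years ✗ → not eligible.
Health Insurance — status temporary ✓; service 2 years ≥ 1 year ✓; 30 hrs/wk ≥ 30 ✓ → eligible.
Relocation Assistance — status temporary ✓; service 2 years ≥ 180 days ✓; site Reno ✗ (not Tampa, Calgary, or Portland) → not eligible.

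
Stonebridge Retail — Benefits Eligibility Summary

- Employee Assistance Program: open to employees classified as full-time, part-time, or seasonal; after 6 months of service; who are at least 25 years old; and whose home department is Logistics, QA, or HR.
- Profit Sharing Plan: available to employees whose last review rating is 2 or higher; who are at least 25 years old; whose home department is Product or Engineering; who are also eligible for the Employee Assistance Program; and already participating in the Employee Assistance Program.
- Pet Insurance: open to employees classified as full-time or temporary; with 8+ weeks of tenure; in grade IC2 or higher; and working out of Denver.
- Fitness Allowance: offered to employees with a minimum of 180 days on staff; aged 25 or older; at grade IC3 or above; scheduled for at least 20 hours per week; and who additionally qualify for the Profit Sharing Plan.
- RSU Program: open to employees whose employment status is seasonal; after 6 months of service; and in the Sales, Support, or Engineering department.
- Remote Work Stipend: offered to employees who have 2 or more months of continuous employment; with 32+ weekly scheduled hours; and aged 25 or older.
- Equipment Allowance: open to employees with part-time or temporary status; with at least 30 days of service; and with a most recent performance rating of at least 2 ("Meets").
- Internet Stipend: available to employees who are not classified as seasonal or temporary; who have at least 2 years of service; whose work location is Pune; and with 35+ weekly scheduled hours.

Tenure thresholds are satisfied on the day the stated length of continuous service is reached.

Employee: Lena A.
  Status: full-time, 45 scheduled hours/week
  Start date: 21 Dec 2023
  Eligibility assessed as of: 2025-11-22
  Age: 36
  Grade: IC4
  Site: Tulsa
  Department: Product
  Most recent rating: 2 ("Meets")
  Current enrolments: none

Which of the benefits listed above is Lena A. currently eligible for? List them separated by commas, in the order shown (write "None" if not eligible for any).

Service from 21 Dec 2023 to 2025-11-22: 702 days.
Employee Assistance Program — status full-time ✓; service 702 days ≥ 6 months (≈180 days) ✓; age 36 ≥ 25 ✓; dept Product ✗ → not eligible.
Profit Sharing Plan — rating 2 ≥ 2 ✓; age 36 ≥ 25 ✓; dept Product ✓; not eligible for Employee Assistance Program ✗ → not eligible.
Pet Insurance — status full-time ✓; service 702 days ≥ 8 weeks (≈56 days) ✓; grade IC4 ≥ IC2 ✓; site Tulsa ✗ (not Denver) → not eligible.
Fitness Allowance — service 702 days ≥ 180 days ✓; age 36 ≥ 25 ✓; grade IC4 ≥ IC3 ✓; 45 hrs/wk ≥ 20 ✓; not eligible for Profit Sharing Plan ✗ → not eligible.
RSU Program — status full-time ✗ (requires seasonal) → not eligible.
Remote Work Stipend — service 702 days ≥ 2 months (≈60 days) ✓; 45 hrs/wk ≥ 32 ✓; age 36 ≥ 25 ✓ → eligible.
Equipment Allowance — status full-time ✗ (requires part-time or temporary) → not eligible.
Internet Stipend — status full-time ✓ (not excluded); service 702 days < 2 years (≈730 days) ✗ → not eligible.

Remote Work Stipend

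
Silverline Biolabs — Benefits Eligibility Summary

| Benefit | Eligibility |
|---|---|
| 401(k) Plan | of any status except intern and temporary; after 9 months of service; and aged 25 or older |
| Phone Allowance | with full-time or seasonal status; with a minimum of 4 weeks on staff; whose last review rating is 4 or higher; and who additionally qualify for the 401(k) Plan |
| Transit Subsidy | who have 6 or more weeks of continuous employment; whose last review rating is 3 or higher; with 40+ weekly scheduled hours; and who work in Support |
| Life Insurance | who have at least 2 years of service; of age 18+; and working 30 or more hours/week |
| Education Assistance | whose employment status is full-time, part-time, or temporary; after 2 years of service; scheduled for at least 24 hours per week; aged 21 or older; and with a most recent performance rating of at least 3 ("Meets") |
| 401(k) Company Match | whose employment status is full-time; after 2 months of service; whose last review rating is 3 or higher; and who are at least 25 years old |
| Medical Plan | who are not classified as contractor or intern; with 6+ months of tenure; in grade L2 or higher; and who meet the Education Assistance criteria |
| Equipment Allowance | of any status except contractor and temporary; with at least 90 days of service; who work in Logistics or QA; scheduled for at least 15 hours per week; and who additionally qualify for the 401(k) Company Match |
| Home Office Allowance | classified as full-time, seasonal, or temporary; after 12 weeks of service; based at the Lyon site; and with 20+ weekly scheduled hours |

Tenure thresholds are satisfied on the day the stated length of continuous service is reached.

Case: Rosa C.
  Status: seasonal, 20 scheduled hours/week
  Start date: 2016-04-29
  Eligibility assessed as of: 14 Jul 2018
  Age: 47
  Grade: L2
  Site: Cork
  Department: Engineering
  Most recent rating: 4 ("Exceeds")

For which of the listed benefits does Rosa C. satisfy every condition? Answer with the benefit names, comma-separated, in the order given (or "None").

Service from 2016-04-29 to 14 Jul 2018: 806 days.
401(k) Plan — status seasonal ✓ (not excluded); service 806 days ≥ 9 months (≈270 days) ✓; age 47 ≥ 25 ✓ → eligible.
Phone Allowance — status seasonal ✓; service 806 days ≥ 4 weeks (≈28 days) ✓; rating 4 ≥ 4 ✓; eligible for 401(k) Plan ✓ → eligible.
Transit Subsidy — service 806 days ≥ 6 weeks (≈42 days) ✓; rating 4 ≥ 3 ✓; 20 hrs/wk < 40 ✗ → not eligible.
Life Insurance — service 806 days ≥ 2 years (≈730 days) ✓; age 47 ≥ 18 ✓; 20 hrs/wk < 30 ✗ → not eligible.
Education Assistance — status seasonal ✗ (requires full-time, part-time, or temporary) → not eligible.
401(k) Company Match — status seasonal ✗ (requires full-time) → not eligible.
Medical Plan — status seasonal ✓ (not excluded); service 806 days ≥ 6 months (≈180 days) ✓; grade L2 ≥ L2 ✓; not eligible for Education Assistance ✗ → not eligible.
Equipment Allowance — status seasonal ✓ (not excluded); service 806 days ≥ 90 days ✓; dept Engineering ✗ → not eligible.
Home Office Allowance — status seasonal ✓; service 806 days ≥ 12 weeks (≈84 days) ✓; site Cork ✗ (not Lyon) → not eligible.

401(k) Plan, Phone Allowance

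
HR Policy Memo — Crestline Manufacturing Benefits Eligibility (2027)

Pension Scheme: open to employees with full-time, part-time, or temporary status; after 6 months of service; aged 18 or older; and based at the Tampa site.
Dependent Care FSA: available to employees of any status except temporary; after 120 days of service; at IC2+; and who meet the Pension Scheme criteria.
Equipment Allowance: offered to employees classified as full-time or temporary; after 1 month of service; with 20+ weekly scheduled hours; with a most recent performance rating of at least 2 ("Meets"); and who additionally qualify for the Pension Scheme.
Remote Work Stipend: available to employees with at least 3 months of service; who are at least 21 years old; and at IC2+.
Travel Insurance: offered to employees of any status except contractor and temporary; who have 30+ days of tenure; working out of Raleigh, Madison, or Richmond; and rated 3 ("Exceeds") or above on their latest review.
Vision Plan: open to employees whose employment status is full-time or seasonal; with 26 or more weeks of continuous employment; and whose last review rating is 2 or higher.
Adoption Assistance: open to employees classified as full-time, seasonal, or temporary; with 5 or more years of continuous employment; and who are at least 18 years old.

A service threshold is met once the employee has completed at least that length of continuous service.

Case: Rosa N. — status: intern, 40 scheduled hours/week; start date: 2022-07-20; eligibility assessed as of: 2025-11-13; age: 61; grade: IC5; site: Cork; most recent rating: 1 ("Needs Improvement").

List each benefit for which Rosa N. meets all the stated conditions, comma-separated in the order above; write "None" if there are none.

Service from 2022-07-20 to 2025-11-13: 1212 days.
Pension Scheme — status intern ✗ (requires full-time, part-time, or temporary) → not eligible.
Dependent Care FSA — status intern ✓ (not excluded); service 1212 days ≥ 120 days ✓; grade IC5 ≥ IC2 ✓; not eligible for Pension Scheme ✗ → not eligible.
Equipment Allowance — status intern ✗ (requires full-time or temporary) → not eligible.
Remote Work Stipend — service 1212 days ≥ 3 months (≈90 days) ✓; age 61 ≥ 21 ✓; grade IC5 ≥ IC2 ✓ → eligible.
Travel Insurance — status intern ✓ (not excluded); service 1212 days ≥ 30 days ✓; site Cork ✗ (not Raleigh, Madison, or Richmond) → not eligible.
Vision Plan — status intern ✗ (requires full-time or seasonal) → not eligible.
Adoption Assistance — status intern ✗ (requires full-time, seasonal, or temporary) → not eligible.

Remote Work Stipend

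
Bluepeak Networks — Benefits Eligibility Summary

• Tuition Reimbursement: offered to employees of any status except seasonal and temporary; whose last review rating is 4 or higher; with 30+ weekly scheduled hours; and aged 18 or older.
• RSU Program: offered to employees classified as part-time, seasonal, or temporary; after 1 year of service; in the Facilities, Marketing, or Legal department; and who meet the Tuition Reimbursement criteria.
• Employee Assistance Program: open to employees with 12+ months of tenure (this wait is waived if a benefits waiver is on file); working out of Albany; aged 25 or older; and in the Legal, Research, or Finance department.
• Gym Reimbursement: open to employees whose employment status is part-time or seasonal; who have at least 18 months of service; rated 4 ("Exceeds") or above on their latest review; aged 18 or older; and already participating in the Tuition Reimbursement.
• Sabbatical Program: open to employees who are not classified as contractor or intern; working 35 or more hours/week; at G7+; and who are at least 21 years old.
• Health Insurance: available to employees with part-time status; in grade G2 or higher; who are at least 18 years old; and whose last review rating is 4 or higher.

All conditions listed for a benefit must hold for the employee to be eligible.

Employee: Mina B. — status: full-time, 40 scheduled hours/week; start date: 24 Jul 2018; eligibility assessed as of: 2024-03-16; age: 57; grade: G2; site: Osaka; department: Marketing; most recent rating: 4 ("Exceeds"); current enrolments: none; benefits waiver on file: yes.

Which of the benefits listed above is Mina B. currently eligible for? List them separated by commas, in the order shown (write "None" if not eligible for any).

Tuition Reimbursement

Service from 24 Jul 2018 to 2024-03-16: 2062 days.
Tuition Reimbursement — status full-time ✓ (not excluded); rating 4 ≥ 4 ✓; 40 hrs/wk ≥ 30 ✓; age 57 ≥ 18 ✓ → eligible.
RSU Program — status full-time ✗ (requires part-time, seasonal, or temporary) → not eligible.
Employee Assistance Program — benefits waiver on file ✓; site Osaka ✗ (not Albany) → not eligible.
Gym Reimbursement — status full-time ✗ (requires part-time or seasonal) → not eligible.
Sabbatical Program — status full-time ✓ (not excluded); 40 hrs/wk ≥ 35 ✓; grade G2 < G7 ✗ → not eligible.
Health Insurance — status full-time ✗ (requires part-time) → not eligible.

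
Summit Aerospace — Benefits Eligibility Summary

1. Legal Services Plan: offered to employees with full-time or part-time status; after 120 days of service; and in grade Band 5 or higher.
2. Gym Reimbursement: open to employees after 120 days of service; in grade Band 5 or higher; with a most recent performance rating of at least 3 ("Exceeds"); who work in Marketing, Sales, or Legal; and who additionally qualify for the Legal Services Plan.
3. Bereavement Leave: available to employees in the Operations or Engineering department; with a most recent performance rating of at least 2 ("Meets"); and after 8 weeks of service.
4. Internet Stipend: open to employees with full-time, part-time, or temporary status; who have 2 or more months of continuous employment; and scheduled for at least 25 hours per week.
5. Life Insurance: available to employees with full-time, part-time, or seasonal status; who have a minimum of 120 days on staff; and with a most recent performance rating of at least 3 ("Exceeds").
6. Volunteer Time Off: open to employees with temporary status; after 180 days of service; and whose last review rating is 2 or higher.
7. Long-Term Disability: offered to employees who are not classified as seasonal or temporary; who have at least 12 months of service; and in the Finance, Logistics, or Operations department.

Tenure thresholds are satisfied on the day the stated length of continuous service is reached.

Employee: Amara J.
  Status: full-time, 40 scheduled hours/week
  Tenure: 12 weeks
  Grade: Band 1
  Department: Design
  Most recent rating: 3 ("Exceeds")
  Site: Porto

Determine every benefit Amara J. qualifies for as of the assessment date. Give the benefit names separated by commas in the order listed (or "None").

Legal Services Plan — status full-time ✓; service 12 weeks < 120 days ✗ → not eligible.
Gym Reimbursement — service 12 weeks < 120 days ✗ → not eligible.
Bereavement Leave — dept Design ✗ → not eligible.
Internet Stipend — status full-time ✓; service 12 weeks ≥ 2 months (≈60 days) ✓; 40 hrs/wk ≥ 25 ✓ → eligible.
Life Insurance — status full-time ✓; service 12 weeks < 120 days ✗ → not eligible.
Volunteer Time Off — status full-time ✗ (requires temporary) → not eligible.
Long-Term Disability — status full-time ✓ (not excluded); service 12 weeks < 12 months (≈360 days) ✗ → not eligible.

Internet Stipend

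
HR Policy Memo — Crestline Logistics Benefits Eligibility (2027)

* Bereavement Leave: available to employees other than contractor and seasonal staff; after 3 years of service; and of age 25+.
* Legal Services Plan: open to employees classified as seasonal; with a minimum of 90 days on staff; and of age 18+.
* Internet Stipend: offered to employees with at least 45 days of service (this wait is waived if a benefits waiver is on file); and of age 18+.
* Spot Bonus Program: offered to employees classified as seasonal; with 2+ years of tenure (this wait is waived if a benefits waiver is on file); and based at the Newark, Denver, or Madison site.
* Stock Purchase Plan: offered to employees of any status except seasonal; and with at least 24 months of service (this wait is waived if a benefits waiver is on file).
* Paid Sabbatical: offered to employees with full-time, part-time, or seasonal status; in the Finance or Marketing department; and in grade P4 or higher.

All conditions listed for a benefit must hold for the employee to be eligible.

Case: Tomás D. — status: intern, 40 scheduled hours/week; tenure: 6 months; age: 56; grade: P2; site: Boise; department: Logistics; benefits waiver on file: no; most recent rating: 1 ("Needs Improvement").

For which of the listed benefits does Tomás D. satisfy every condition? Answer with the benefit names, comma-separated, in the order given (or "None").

Internet Stipend

Bereavement Leave — status intern ✓ (not excluded); service 6 months < 3 years (≈1095 days) ✗ → not eligible.
Legal Services Plan — status intern ✗ (requires seasonal) → not eligible.
Internet Stipend — no waiver, service 6 months ≥ 45 days ✓; age 56 ≥ 18 ✓ → eligible.
Spot Bonus Program — status intern ✗ (requires seasonal) → not eligible.
Stock Purchase Plan — status intern ✓ (not excluded); no waiver, service 6 months < 24 months ✗ → not eligible.
Paid Sabbatical — status intern ✗ (requires full-time, part-time, or seasonal) → not eligible.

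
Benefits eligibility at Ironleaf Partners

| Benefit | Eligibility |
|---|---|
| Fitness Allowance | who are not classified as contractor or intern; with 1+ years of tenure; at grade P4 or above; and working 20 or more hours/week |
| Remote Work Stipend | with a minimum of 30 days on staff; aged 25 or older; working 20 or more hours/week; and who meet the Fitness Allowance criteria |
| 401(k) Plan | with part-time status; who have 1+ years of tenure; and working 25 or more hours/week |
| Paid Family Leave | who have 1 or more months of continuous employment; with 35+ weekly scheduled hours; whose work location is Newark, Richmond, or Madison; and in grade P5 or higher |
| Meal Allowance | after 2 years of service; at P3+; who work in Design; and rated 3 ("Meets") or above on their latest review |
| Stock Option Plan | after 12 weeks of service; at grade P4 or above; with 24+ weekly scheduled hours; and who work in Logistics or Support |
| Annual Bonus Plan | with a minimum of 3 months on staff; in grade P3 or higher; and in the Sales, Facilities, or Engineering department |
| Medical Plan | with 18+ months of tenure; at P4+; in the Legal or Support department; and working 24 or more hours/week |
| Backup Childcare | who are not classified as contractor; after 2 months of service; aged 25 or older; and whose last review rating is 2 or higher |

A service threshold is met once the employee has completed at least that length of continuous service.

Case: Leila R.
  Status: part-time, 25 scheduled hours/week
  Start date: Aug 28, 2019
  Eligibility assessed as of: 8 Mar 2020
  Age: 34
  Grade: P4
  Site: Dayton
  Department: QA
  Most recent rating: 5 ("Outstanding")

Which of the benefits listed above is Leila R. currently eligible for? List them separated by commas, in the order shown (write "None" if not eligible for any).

Service from Aug 28, 2019 to 8 Mar 2020: 193 days.
Fitness Allowance — status part-time ✓ (not excluded); service 193 days < 1 year (≈365 days) ✗ → not eligible.
Remote Work Stipend — service 193 days ≥ 30 days ✓; age 34 ≥ 25 ✓; 25 hrs/wk ≥ 20 ✓; not eligible for Fitness Allowance ✗ → not eligible.
401(k) Plan — status part-time ✓; service 193 days < 1 year (≈365 days) ✗ → not eligible.
Paid Family Leave — service 193 days ≥ 1 month (≈30 days) ✓; 25 hrs/wk < 35 ✗ → not eligible.
Meal Allowance — service 193 days < 2 years (≈730 days) ✗ → not eligible.
Stock Option Plan — service 193 days ≥ 12 weeks (≈84 days) ✓; grade P4 ≥ P4 ✓; 25 hrs/wk ≥ 24 ✓; dept QA ✗ → not eligible.
Annual Bonus Plan — service 193 days ≥ 3 months (≈90 days) ✓; grade P4 ≥ P3 ✓; dept QA ✗ → not eligible.
Medical Plan — service 193 days < 18 months (≈540 days) ✗ → not eligible.
Backup Childcare — status part-time ✓ (not excluded); service 193 days ≥ 2 months (≈60 days) ✓; age 34 ≥ 25 ✓; rating 5 ≥ 2 ✓ → eligible.

Backup Childcare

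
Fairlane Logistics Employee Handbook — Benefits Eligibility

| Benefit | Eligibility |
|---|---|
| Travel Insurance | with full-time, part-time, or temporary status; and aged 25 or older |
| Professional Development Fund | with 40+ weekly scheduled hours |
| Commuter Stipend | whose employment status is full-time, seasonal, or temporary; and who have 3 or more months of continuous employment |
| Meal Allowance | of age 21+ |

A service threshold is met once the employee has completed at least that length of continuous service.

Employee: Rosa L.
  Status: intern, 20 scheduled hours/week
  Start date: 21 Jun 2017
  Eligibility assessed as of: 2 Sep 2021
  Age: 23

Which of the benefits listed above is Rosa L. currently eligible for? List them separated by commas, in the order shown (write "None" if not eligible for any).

Service from 21 Jun 2017 to 2 Sep 2021: 1534 days.
Travel Insurance — status intern ✗ (requires full-time, part-time, or temporary) → not eligible.
Professional Development Fund — 20 hrs/wk < 40 ✗ → not eligible.
Commuter Stipend — status intern ✗ (requires full-time, seasonal, or temporary) → not eligible.
Meal Allowance — age 23 ≥ 21 ✓ → eligible.

Meal Allowance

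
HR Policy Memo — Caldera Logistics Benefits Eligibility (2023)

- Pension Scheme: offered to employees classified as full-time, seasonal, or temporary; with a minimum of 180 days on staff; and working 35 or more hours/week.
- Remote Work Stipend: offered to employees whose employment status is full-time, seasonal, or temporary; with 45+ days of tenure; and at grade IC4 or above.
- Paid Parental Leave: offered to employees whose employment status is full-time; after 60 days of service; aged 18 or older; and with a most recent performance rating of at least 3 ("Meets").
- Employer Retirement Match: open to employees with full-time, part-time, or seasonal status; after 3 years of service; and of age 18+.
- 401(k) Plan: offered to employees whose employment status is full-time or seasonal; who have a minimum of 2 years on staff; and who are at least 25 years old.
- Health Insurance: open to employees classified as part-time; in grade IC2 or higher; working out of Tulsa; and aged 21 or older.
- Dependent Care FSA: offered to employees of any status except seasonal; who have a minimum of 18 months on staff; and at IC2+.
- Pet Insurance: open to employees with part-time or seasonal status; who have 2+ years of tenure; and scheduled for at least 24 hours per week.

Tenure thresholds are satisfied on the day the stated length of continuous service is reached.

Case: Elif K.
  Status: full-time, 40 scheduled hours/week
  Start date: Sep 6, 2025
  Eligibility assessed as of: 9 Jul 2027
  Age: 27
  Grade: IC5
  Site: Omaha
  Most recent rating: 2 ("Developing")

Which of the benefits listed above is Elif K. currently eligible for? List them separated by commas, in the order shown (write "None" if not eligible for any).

Pension Scheme, Remote Work Stipend, Dependent Care FSA

Service from Sep 6, 2025 to 9 Jul 2027: 671 days.
Pension Scheme — status full-time ✓; service 671 days ≥ 180 days ✓; 40 hrs/wk ≥ 35 ✓ → eligible.
Remote Work Stipend — status full-time ✓; service 671 days ≥ 45 days ✓; grade IC5 ≥ IC4 ✓ → eligible.
Paid Parental Leave — status full-time ✓; service 671 days ≥ 60 days ✓; age 27 ≥ 18 ✓; rating 2 < 3 ✗ → not eligible.
Employer Retirement Match — status full-time ✓; service 671 days < 3 years (≈1095 days) ✗ → not eligible.
401(k) Plan — status full-time ✓; service 671 days < 2 years (≈730 days) ✗ → not eligible.
Health Insurance — status full-time ✗ (requires part-time) → not eligible.
Dependent Care FSA — status full-time ✓ (not excluded); service 671 days ≥ 18 months (≈540 days) ✓; grade IC5 ≥ IC2 ✓ → eligible.
Pet Insurance — status full-time ✗ (requires part-time or seasonal) → not eligible.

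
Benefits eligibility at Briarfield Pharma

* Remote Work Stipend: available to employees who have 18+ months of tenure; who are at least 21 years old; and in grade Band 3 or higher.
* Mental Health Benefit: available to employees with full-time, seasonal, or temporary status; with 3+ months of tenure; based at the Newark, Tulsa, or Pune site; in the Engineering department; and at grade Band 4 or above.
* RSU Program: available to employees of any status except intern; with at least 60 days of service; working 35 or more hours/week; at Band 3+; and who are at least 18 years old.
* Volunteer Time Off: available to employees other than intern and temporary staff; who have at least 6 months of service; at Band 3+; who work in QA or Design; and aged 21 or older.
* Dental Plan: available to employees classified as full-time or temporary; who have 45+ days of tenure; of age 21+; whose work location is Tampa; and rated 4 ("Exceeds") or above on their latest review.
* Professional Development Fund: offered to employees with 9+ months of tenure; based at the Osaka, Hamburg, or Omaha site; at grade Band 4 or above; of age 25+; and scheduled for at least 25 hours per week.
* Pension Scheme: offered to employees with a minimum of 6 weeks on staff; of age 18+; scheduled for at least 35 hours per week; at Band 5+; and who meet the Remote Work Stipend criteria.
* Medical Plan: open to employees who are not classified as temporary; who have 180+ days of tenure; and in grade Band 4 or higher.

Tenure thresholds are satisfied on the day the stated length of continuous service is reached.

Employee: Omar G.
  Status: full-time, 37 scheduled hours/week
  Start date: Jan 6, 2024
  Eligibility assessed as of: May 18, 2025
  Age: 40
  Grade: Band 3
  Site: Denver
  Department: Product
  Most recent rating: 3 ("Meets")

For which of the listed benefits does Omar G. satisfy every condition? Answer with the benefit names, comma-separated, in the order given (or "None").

Service from Jan 6, 2024 to May 18, 2025: 498 days.
Remote Work Stipend — service 498 days < 18 months (≈540 days) ✗ → not eligible.
Mental Health Benefit — status full-time ✓; service 498 days ≥ 3 months (≈90 days) ✓; site Denver ✗ (not Newark, Tulsa, or Pune) → not eligible.
RSU Program — status full-time ✓ (not excluded); service 498 days ≥ 60 days ✓; 37 hrs/wk ≥ 35 ✓; grade Band 3 ≥ Band 3 ✓; age 40 ≥ 18 ✓ → eligible.
Volunteer Time Off — status full-time ✓ (not excluded); service 498 days ≥ 6 months (≈180 days) ✓; grade Band 3 ≥ Band 3 ✓; dept Product ✗ → not eligible.
Dental Plan — status full-time ✓; service 498 days ≥ 45 days ✓; age 40 ≥ 21 ✓; site Denver ✗ (not Tampa) → not eligible.
Professional Development Fund — service 498 days ≥ 9 months (≈270 days) ✓; site Denver ✗ (not Osaka, Hamburg, or Omaha) → not eligible.
Pension Scheme — service 498 days ≥ 6 weeks (≈42 days) ✓; age 40 ≥ 18 ✓; 37 hrs/wk ≥ 35 ✓; grade Band 3 < Band 5 ✗ → not eligible.
Medical Plan — status full-time ✓ (not excluded); service 498 days ≥ 180 days ✓; grade Band 3 < Band 4 ✗ → not eligible.

RSU Program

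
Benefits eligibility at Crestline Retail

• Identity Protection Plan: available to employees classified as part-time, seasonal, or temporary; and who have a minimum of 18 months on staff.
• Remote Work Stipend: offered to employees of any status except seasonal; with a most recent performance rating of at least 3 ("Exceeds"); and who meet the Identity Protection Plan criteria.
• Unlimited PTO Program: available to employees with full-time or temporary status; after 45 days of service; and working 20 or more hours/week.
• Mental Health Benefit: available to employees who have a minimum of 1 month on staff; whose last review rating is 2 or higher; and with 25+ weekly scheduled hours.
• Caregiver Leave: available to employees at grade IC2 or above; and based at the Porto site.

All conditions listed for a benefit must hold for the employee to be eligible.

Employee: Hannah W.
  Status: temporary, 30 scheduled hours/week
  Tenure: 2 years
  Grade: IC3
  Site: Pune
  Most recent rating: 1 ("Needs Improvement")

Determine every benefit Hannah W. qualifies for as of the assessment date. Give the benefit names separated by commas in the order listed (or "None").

Identity Protection Plan — status temporary ✓; service 2 years ≥ 18 months (≈540 days) ✓ → eligible.
Remote Work Stipend — status temporary ✓ (not excluded); rating 1 < 3 ✗ → not eligible.
Unlimited PTO Program — status temporary ✓; service 2 years ≥ 45 days ✓; 30 hrs/wk ≥ 20 ✓ → eligible.
Mental Health Benefit — service 2 years ≥ 1 month (≈30 days) ✓; rating 1 < 2 ✗ → not eligible.
Caregiver Leave — grade IC3 ≥ IC2 ✓; site Pune ✗ (not Porto) → not eligible.

Identity Protection Plan, Unlimited PTO Program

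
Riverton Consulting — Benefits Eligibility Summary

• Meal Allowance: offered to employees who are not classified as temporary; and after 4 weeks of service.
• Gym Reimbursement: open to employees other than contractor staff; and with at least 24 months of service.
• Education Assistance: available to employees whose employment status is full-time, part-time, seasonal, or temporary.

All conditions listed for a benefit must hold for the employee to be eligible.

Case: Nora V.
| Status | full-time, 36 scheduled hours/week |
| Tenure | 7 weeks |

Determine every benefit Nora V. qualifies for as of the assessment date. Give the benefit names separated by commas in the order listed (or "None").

Meal Allowance, Education Assistance

Meal Allowance — status full-time ✓ (not excluded); service 7 weeks ≥ 4 weeks ✓ → eligible.
Gym Reimbursement — status full-time ✓ (not excluded); service 7 weeks < 24 months (≈720 days) ✗ → not eligible.
Education Assistance — status full-time ✓ → eligible.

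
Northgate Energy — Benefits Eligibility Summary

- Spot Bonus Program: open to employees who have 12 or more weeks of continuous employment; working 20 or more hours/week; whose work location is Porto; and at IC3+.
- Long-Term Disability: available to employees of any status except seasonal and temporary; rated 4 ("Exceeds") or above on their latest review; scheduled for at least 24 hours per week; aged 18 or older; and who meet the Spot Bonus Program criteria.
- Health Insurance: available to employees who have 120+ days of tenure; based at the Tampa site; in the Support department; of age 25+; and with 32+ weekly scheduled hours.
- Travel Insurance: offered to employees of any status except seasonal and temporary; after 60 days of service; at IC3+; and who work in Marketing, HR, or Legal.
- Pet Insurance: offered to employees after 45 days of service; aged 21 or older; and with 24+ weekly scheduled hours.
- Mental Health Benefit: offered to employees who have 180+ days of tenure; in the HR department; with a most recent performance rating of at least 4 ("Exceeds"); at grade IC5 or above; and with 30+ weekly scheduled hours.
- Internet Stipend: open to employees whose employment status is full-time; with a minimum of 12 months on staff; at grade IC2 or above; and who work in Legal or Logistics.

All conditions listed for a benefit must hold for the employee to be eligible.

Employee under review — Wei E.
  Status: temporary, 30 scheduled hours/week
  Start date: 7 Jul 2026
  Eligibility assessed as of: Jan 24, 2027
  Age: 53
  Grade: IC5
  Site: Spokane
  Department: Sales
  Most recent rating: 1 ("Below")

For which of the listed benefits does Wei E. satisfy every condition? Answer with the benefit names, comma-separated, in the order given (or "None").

Pet Insurance

Service from 7 Jul 2026 to Jan 24, 2027: 201 days.
Spot Bonus Program — service 201 days ≥ 12 weeks (≈84 days) ✓; 30 hrs/wk ≥ 20 ✓; site Spokane ✗ (not Porto) → not eligible.
Long-Term Disability — status temporary ✗ (excluded) → not eligible.
Health Insurance — service 201 days ≥ 120 days ✓; site Spokane ✗ (not Tampa) → not eligible.
Travel Insurance — status temporary ✗ (excluded) → not eligible.
Pet Insurance — service 201 days ≥ 45 days ✓; age 53 ≥ 21 ✓; 30 hrs/wk ≥ 24 ✓ → eligible.
Mental Health Benefit — service 201 days ≥ 180 days ✓; dept Sales ✗ → not eligible.
Internet Stipend — status temporary ✗ (requires full-time) → not eligible.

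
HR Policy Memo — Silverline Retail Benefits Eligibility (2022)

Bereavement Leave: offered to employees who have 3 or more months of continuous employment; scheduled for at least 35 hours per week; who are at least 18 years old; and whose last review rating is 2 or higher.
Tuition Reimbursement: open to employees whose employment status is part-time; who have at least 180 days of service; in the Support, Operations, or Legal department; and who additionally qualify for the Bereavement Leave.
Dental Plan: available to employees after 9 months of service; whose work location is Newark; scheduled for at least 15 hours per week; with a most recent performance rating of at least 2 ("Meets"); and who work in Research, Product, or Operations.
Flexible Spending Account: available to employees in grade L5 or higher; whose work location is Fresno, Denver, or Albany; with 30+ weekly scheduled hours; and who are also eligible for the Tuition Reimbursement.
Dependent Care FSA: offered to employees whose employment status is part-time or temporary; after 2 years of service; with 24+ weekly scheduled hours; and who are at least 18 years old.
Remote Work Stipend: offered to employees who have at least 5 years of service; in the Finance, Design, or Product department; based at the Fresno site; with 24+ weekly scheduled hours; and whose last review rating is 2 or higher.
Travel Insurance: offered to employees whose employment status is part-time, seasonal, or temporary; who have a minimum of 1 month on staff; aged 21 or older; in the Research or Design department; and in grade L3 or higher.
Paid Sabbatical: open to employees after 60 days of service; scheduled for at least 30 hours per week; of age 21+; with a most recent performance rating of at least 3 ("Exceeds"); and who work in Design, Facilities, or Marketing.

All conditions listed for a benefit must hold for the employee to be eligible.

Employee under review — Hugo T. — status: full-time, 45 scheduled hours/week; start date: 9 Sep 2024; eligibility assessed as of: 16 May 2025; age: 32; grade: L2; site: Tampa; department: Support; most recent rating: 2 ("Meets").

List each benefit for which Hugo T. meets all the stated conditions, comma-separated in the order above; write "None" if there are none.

Bereavement Leave

Service from 9 Sep 2024 to 16 May 2025: 249 days.
Bereavement Leave — service 249 days ≥ 3 months (≈90 days) ✓; 45 hrs/wk ≥ 35 ✓; age 32 ≥ 18 ✓; rating 2 ≥ 2 ✓ → eligible.
Tuition Reimbursement — status full-time ✗ (requires part-time) → not eligible.
Dental Plan — service 249 days < 9 months (≈270 days) ✗ → not eligible.
Flexible Spending Account — grade L2 < L5 ✗ → not eligible.
Dependent Care FSA — status full-time ✗ (requires part-time or temporary) → not eligible.
Remote Work Stipend — service 249 days < 5 years (≈1825 days) ✗ → not eligible.
Travel Insurance — status full-time ✗ (requires part-time, seasonal, or temporary) → not eligible.
Paid Sabbatical — service 249 days ≥ 60 days ✓; 45 hrs/wk ≥ 30 ✓; age 32 ≥ 21 ✓; rating 2 < 3 ✗ → not eligible.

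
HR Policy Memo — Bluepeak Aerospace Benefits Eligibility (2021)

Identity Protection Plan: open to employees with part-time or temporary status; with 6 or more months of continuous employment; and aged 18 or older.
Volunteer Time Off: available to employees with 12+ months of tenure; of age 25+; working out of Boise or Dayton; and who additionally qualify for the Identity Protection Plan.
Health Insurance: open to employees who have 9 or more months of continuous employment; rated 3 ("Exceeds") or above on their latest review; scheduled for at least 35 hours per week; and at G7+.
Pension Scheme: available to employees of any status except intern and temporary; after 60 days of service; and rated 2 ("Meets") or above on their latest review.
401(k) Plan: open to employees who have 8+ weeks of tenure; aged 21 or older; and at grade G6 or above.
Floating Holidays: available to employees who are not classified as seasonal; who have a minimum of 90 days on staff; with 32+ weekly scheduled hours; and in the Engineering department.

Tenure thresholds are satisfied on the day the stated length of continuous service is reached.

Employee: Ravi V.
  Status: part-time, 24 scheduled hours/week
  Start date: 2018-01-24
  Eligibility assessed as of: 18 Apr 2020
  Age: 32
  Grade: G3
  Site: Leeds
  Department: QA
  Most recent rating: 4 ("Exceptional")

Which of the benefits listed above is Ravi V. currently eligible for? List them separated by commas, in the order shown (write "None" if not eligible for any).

Service from 2018-01-24 to 18 Apr 2020: 815 days.
Identity Protection Plan — status part-time ✓; service 815 days ≥ 6 months (≈180 days) ✓; age 32 ≥ 18 ✓ → eligible.
Volunteer Time Off — service 815 days ≥ 12 months (≈360 days) ✓; age 32 ≥ 25 ✓; site Leeds ✗ (not Boise or Dayton) → not eligible.
Health Insurance — service 815 days ≥ 9 months (≈270 days) ✓; rating 4 ≥ 3 ✓; 24 hrs/wk < 35 ✗ → not eligible.
Pension Scheme — status part-time ✓ (not excluded); service 815 days ≥ 60 days ✓; rating 4 ≥ 2 ✓ → eligible.
401(k) Plan — service 815 days ≥ 8 weeks (≈56 days) ✓; age 32 ≥ 21 ✓; grade G3 < G6 ✗ → not eligible.
Floating Holidays — status part-time ✓ (not excluded); service 815 days ≥ 90 days ✓; 24 hrs/wk < 32 ✗ → not eligible.

Identity Protection Plan, Pension Scheme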